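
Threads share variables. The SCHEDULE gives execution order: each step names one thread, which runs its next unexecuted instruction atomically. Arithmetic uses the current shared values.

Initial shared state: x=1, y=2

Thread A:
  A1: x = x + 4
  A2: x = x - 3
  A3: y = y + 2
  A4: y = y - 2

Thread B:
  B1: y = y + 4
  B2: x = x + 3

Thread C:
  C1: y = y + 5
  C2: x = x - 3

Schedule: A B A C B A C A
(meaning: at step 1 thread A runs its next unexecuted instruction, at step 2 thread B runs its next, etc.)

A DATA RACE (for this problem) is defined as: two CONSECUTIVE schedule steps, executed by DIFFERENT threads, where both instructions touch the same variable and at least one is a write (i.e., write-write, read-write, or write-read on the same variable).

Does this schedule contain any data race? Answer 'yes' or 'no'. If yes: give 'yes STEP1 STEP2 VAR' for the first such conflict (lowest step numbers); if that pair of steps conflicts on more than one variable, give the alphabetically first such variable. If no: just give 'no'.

Steps 1,2: A(r=x,w=x) vs B(r=y,w=y). No conflict.
Steps 2,3: B(r=y,w=y) vs A(r=x,w=x). No conflict.
Steps 3,4: A(r=x,w=x) vs C(r=y,w=y). No conflict.
Steps 4,5: C(r=y,w=y) vs B(r=x,w=x). No conflict.
Steps 5,6: B(r=x,w=x) vs A(r=y,w=y). No conflict.
Steps 6,7: A(r=y,w=y) vs C(r=x,w=x). No conflict.
Steps 7,8: C(r=x,w=x) vs A(r=y,w=y). No conflict.

Answer: no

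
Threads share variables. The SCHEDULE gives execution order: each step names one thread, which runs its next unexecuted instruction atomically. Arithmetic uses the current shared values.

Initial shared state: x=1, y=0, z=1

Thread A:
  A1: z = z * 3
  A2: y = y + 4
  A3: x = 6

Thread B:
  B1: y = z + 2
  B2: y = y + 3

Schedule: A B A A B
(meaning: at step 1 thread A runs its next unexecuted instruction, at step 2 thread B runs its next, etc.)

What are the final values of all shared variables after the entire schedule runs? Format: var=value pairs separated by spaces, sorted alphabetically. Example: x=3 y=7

Step 1: thread A executes A1 (z = z * 3). Shared: x=1 y=0 z=3. PCs: A@1 B@0
Step 2: thread B executes B1 (y = z + 2). Shared: x=1 y=5 z=3. PCs: A@1 B@1
Step 3: thread A executes A2 (y = y + 4). Shared: x=1 y=9 z=3. PCs: A@2 B@1
Step 4: thread A executes A3 (x = 6). Shared: x=6 y=9 z=3. PCs: A@3 B@1
Step 5: thread B executes B2 (y = y + 3). Shared: x=6 y=12 z=3. PCs: A@3 B@2

Answer: x=6 y=12 z=3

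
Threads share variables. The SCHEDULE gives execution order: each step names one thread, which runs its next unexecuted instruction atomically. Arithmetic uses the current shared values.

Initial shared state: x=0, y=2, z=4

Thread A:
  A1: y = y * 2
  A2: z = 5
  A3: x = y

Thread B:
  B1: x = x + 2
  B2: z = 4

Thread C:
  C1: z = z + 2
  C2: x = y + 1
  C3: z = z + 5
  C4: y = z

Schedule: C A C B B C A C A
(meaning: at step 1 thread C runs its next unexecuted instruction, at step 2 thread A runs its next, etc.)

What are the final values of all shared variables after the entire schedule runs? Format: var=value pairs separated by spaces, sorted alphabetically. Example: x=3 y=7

Answer: x=5 y=5 z=5

Derivation:
Step 1: thread C executes C1 (z = z + 2). Shared: x=0 y=2 z=6. PCs: A@0 B@0 C@1
Step 2: thread A executes A1 (y = y * 2). Shared: x=0 y=4 z=6. PCs: A@1 B@0 C@1
Step 3: thread C executes C2 (x = y + 1). Shared: x=5 y=4 z=6. PCs: A@1 B@0 C@2
Step 4: thread B executes B1 (x = x + 2). Shared: x=7 y=4 z=6. PCs: A@1 B@1 C@2
Step 5: thread B executes B2 (z = 4). Shared: x=7 y=4 z=4. PCs: A@1 B@2 C@2
Step 6: thread C executes C3 (z = z + 5). Shared: x=7 y=4 z=9. PCs: A@1 B@2 C@3
Step 7: thread A executes A2 (z = 5). Shared: x=7 y=4 z=5. PCs: A@2 B@2 C@3
Step 8: thread C executes C4 (y = z). Shared: x=7 y=5 z=5. PCs: A@2 B@2 C@4
Step 9: thread A executes A3 (x = y). Shared: x=5 y=5 z=5. PCs: A@3 B@2 C@4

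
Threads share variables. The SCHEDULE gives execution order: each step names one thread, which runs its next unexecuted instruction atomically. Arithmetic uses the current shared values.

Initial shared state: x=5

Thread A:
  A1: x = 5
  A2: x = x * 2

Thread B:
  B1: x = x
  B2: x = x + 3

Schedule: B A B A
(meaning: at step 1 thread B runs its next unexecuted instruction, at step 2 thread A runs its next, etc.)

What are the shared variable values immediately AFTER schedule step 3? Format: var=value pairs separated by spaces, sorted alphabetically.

Answer: x=8

Derivation:
Step 1: thread B executes B1 (x = x). Shared: x=5. PCs: A@0 B@1
Step 2: thread A executes A1 (x = 5). Shared: x=5. PCs: A@1 B@1
Step 3: thread B executes B2 (x = x + 3). Shared: x=8. PCs: A@1 B@2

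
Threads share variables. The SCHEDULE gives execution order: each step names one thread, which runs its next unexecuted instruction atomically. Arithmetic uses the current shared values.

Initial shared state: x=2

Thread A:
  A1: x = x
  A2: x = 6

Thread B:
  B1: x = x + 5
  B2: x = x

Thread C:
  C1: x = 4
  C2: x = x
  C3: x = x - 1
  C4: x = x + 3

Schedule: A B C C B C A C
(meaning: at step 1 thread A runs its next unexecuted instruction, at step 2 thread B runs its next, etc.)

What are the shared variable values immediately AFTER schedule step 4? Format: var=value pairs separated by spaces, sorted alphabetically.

Step 1: thread A executes A1 (x = x). Shared: x=2. PCs: A@1 B@0 C@0
Step 2: thread B executes B1 (x = x + 5). Shared: x=7. PCs: A@1 B@1 C@0
Step 3: thread C executes C1 (x = 4). Shared: x=4. PCs: A@1 B@1 C@1
Step 4: thread C executes C2 (x = x). Shared: x=4. PCs: A@1 B@1 C@2

Answer: x=4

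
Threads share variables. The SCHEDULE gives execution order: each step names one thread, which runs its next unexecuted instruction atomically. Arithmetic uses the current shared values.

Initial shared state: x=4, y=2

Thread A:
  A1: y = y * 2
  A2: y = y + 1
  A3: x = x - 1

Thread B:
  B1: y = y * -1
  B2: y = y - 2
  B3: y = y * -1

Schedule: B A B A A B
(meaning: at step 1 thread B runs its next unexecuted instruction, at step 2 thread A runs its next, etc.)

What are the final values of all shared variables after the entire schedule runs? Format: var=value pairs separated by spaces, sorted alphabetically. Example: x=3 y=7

Answer: x=3 y=5

Derivation:
Step 1: thread B executes B1 (y = y * -1). Shared: x=4 y=-2. PCs: A@0 B@1
Step 2: thread A executes A1 (y = y * 2). Shared: x=4 y=-4. PCs: A@1 B@1
Step 3: thread B executes B2 (y = y - 2). Shared: x=4 y=-6. PCs: A@1 B@2
Step 4: thread A executes A2 (y = y + 1). Shared: x=4 y=-5. PCs: A@2 B@2
Step 5: thread A executes A3 (x = x - 1). Shared: x=3 y=-5. PCs: A@3 B@2
Step 6: thread B executes B3 (y = y * -1). Shared: x=3 y=5. PCs: A@3 B@3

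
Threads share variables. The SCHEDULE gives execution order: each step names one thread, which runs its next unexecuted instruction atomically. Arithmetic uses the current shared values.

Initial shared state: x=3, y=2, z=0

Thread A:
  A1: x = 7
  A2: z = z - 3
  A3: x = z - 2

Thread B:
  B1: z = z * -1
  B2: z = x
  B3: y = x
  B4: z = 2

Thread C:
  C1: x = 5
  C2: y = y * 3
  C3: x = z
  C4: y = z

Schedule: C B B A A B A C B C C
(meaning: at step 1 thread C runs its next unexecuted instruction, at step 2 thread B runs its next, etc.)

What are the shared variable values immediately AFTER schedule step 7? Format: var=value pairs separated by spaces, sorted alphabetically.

Step 1: thread C executes C1 (x = 5). Shared: x=5 y=2 z=0. PCs: A@0 B@0 C@1
Step 2: thread B executes B1 (z = z * -1). Shared: x=5 y=2 z=0. PCs: A@0 B@1 C@1
Step 3: thread B executes B2 (z = x). Shared: x=5 y=2 z=5. PCs: A@0 B@2 C@1
Step 4: thread A executes A1 (x = 7). Shared: x=7 y=2 z=5. PCs: A@1 B@2 C@1
Step 5: thread A executes A2 (z = z - 3). Shared: x=7 y=2 z=2. PCs: A@2 B@2 C@1
Step 6: thread B executes B3 (y = x). Shared: x=7 y=7 z=2. PCs: A@2 B@3 C@1
Step 7: thread A executes A3 (x = z - 2). Shared: x=0 y=7 z=2. PCs: A@3 B@3 C@1

Answer: x=0 y=7 z=2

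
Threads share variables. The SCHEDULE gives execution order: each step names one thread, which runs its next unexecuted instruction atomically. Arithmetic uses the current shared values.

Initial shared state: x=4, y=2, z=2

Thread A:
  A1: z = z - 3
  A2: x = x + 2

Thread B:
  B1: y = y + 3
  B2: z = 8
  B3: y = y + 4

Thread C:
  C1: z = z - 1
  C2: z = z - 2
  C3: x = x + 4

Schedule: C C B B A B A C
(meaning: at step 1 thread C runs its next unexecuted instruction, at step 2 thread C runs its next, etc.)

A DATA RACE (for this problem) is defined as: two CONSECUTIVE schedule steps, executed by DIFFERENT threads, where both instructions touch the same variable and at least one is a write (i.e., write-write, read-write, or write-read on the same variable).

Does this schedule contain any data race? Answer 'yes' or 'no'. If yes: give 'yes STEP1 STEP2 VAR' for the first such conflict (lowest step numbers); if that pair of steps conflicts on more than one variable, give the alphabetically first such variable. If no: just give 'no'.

Answer: yes 4 5 z

Derivation:
Steps 1,2: same thread (C). No race.
Steps 2,3: C(r=z,w=z) vs B(r=y,w=y). No conflict.
Steps 3,4: same thread (B). No race.
Steps 4,5: B(z = 8) vs A(z = z - 3). RACE on z (W-W).
Steps 5,6: A(r=z,w=z) vs B(r=y,w=y). No conflict.
Steps 6,7: B(r=y,w=y) vs A(r=x,w=x). No conflict.
Steps 7,8: A(x = x + 2) vs C(x = x + 4). RACE on x (W-W).
First conflict at steps 4,5.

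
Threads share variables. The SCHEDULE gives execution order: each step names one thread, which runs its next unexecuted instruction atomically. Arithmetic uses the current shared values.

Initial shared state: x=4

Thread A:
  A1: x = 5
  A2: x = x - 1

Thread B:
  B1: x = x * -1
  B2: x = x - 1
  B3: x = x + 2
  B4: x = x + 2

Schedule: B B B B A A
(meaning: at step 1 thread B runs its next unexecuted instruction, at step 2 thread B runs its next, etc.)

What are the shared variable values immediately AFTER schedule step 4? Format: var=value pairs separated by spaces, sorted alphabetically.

Step 1: thread B executes B1 (x = x * -1). Shared: x=-4. PCs: A@0 B@1
Step 2: thread B executes B2 (x = x - 1). Shared: x=-5. PCs: A@0 B@2
Step 3: thread B executes B3 (x = x + 2). Shared: x=-3. PCs: A@0 B@3
Step 4: thread B executes B4 (x = x + 2). Shared: x=-1. PCs: A@0 B@4

Answer: x=-1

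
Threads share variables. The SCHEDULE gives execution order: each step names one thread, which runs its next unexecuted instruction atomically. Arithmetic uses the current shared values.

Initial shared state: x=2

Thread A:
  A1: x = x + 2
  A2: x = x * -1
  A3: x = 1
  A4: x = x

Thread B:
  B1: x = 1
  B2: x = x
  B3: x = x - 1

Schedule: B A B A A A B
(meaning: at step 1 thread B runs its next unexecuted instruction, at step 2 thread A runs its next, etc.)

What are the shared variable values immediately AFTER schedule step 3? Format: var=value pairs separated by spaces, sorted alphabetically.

Step 1: thread B executes B1 (x = 1). Shared: x=1. PCs: A@0 B@1
Step 2: thread A executes A1 (x = x + 2). Shared: x=3. PCs: A@1 B@1
Step 3: thread B executes B2 (x = x). Shared: x=3. PCs: A@1 B@2

Answer: x=3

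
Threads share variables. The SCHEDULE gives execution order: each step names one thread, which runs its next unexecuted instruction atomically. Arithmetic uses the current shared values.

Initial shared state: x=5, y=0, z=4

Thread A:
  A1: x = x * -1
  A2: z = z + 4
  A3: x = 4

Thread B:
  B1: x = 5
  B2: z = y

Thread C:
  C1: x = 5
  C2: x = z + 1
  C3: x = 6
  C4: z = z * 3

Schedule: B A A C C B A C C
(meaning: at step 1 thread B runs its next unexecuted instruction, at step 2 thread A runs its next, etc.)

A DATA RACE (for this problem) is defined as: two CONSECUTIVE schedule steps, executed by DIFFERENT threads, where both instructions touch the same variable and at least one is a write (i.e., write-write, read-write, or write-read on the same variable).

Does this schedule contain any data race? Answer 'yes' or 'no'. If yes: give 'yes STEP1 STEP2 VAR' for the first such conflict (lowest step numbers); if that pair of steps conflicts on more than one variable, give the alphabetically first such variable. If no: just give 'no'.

Steps 1,2: B(x = 5) vs A(x = x * -1). RACE on x (W-W).
Steps 2,3: same thread (A). No race.
Steps 3,4: A(r=z,w=z) vs C(r=-,w=x). No conflict.
Steps 4,5: same thread (C). No race.
Steps 5,6: C(x = z + 1) vs B(z = y). RACE on z (R-W).
Steps 6,7: B(r=y,w=z) vs A(r=-,w=x). No conflict.
Steps 7,8: A(x = 4) vs C(x = 6). RACE on x (W-W).
Steps 8,9: same thread (C). No race.
First conflict at steps 1,2.

Answer: yes 1 2 x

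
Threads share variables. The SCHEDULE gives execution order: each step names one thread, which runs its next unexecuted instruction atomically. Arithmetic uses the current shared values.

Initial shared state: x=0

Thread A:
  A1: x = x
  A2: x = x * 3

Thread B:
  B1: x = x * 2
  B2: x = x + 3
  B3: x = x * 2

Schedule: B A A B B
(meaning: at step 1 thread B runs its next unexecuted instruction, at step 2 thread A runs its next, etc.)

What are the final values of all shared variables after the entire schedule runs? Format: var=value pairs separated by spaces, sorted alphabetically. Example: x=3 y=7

Step 1: thread B executes B1 (x = x * 2). Shared: x=0. PCs: A@0 B@1
Step 2: thread A executes A1 (x = x). Shared: x=0. PCs: A@1 B@1
Step 3: thread A executes A2 (x = x * 3). Shared: x=0. PCs: A@2 B@1
Step 4: thread B executes B2 (x = x + 3). Shared: x=3. PCs: A@2 B@2
Step 5: thread B executes B3 (x = x * 2). Shared: x=6. PCs: A@2 B@3

Answer: x=6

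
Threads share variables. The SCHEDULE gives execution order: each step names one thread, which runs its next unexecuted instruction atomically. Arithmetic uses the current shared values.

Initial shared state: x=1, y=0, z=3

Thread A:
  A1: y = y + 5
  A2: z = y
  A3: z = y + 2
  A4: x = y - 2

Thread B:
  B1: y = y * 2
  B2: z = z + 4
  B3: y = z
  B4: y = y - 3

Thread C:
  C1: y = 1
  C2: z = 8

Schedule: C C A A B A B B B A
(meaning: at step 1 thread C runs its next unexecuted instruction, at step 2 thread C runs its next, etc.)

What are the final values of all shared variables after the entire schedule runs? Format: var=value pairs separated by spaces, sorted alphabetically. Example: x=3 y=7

Step 1: thread C executes C1 (y = 1). Shared: x=1 y=1 z=3. PCs: A@0 B@0 C@1
Step 2: thread C executes C2 (z = 8). Shared: x=1 y=1 z=8. PCs: A@0 B@0 C@2
Step 3: thread A executes A1 (y = y + 5). Shared: x=1 y=6 z=8. PCs: A@1 B@0 C@2
Step 4: thread A executes A2 (z = y). Shared: x=1 y=6 z=6. PCs: A@2 B@0 C@2
Step 5: thread B executes B1 (y = y * 2). Shared: x=1 y=12 z=6. PCs: A@2 B@1 C@2
Step 6: thread A executes A3 (z = y + 2). Shared: x=1 y=12 z=14. PCs: A@3 B@1 C@2
Step 7: thread B executes B2 (z = z + 4). Shared: x=1 y=12 z=18. PCs: A@3 B@2 C@2
Step 8: thread B executes B3 (y = z). Shared: x=1 y=18 z=18. PCs: A@3 B@3 C@2
Step 9: thread B executes B4 (y = y - 3). Shared: x=1 y=15 z=18. PCs: A@3 B@4 C@2
Step 10: thread A executes A4 (x = y - 2). Shared: x=13 y=15 z=18. PCs: A@4 B@4 C@2

Answer: x=13 y=15 z=18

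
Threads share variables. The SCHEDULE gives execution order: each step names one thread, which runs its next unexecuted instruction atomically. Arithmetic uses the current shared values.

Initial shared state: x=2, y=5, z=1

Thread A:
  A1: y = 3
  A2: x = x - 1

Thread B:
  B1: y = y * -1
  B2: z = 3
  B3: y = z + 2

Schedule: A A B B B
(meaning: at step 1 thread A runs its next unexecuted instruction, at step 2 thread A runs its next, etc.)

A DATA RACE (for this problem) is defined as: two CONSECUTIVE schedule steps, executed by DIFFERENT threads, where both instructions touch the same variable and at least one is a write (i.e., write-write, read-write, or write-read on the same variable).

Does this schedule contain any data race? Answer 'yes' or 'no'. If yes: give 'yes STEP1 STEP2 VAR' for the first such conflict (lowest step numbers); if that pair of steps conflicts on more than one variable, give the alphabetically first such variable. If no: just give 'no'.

Answer: no

Derivation:
Steps 1,2: same thread (A). No race.
Steps 2,3: A(r=x,w=x) vs B(r=y,w=y). No conflict.
Steps 3,4: same thread (B). No race.
Steps 4,5: same thread (B). No race.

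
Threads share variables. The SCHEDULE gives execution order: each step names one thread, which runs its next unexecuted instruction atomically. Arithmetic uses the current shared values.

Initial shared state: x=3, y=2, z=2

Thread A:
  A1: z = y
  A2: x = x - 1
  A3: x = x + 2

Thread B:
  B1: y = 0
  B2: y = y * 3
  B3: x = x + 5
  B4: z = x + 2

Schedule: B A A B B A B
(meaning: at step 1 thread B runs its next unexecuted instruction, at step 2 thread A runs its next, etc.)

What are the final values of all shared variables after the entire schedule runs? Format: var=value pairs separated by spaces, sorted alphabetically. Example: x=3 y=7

Answer: x=9 y=0 z=11

Derivation:
Step 1: thread B executes B1 (y = 0). Shared: x=3 y=0 z=2. PCs: A@0 B@1
Step 2: thread A executes A1 (z = y). Shared: x=3 y=0 z=0. PCs: A@1 B@1
Step 3: thread A executes A2 (x = x - 1). Shared: x=2 y=0 z=0. PCs: A@2 B@1
Step 4: thread B executes B2 (y = y * 3). Shared: x=2 y=0 z=0. PCs: A@2 B@2
Step 5: thread B executes B3 (x = x + 5). Shared: x=7 y=0 z=0. PCs: A@2 B@3
Step 6: thread A executes A3 (x = x + 2). Shared: x=9 y=0 z=0. PCs: A@3 B@3
Step 7: thread B executes B4 (z = x + 2). Shared: x=9 y=0 z=11. PCs: A@3 B@4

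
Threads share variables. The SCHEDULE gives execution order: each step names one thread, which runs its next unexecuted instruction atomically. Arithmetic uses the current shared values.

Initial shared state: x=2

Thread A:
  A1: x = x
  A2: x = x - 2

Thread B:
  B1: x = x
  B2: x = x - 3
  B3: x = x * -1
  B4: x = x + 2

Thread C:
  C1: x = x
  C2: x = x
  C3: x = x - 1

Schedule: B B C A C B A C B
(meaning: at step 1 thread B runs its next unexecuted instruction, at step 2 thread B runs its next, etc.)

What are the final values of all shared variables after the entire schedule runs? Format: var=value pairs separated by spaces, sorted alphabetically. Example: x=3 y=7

Step 1: thread B executes B1 (x = x). Shared: x=2. PCs: A@0 B@1 C@0
Step 2: thread B executes B2 (x = x - 3). Shared: x=-1. PCs: A@0 B@2 C@0
Step 3: thread C executes C1 (x = x). Shared: x=-1. PCs: A@0 B@2 C@1
Step 4: thread A executes A1 (x = x). Shared: x=-1. PCs: A@1 B@2 C@1
Step 5: thread C executes C2 (x = x). Shared: x=-1. PCs: A@1 B@2 C@2
Step 6: thread B executes B3 (x = x * -1). Shared: x=1. PCs: A@1 B@3 C@2
Step 7: thread A executes A2 (x = x - 2). Shared: x=-1. PCs: A@2 B@3 C@2
Step 8: thread C executes C3 (x = x - 1). Shared: x=-2. PCs: A@2 B@3 C@3
Step 9: thread B executes B4 (x = x + 2). Shared: x=0. PCs: A@2 B@4 C@3

Answer: x=0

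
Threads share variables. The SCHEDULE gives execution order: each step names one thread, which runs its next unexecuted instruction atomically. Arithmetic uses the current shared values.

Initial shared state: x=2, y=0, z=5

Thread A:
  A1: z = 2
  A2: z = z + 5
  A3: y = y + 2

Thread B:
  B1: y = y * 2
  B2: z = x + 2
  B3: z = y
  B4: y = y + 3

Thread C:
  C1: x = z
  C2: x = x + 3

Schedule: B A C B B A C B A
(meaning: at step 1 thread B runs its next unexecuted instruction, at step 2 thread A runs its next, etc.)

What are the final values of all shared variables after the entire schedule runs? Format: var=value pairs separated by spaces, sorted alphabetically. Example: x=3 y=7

Answer: x=5 y=5 z=5

Derivation:
Step 1: thread B executes B1 (y = y * 2). Shared: x=2 y=0 z=5. PCs: A@0 B@1 C@0
Step 2: thread A executes A1 (z = 2). Shared: x=2 y=0 z=2. PCs: A@1 B@1 C@0
Step 3: thread C executes C1 (x = z). Shared: x=2 y=0 z=2. PCs: A@1 B@1 C@1
Step 4: thread B executes B2 (z = x + 2). Shared: x=2 y=0 z=4. PCs: A@1 B@2 C@1
Step 5: thread B executes B3 (z = y). Shared: x=2 y=0 z=0. PCs: A@1 B@3 C@1
Step 6: thread A executes A2 (z = z + 5). Shared: x=2 y=0 z=5. PCs: A@2 B@3 C@1
Step 7: thread C executes C2 (x = x + 3). Shared: x=5 y=0 z=5. PCs: A@2 B@3 C@2
Step 8: thread B executes B4 (y = y + 3). Shared: x=5 y=3 z=5. PCs: A@2 B@4 C@2
Step 9: thread A executes A3 (y = y + 2). Shared: x=5 y=5 z=5. PCs: A@3 B@4 C@2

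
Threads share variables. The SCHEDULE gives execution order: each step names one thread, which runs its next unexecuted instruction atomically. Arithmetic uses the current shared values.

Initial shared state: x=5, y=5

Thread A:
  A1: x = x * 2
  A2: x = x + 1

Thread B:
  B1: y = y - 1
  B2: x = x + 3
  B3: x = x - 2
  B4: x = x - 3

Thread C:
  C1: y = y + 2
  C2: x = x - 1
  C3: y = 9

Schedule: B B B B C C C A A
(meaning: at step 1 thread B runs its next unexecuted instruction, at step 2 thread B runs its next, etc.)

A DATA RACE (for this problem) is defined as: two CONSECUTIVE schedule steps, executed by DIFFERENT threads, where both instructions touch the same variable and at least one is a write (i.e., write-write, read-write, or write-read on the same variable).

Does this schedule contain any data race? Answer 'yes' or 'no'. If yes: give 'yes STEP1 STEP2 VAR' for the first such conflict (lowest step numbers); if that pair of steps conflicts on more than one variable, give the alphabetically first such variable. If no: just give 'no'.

Answer: no

Derivation:
Steps 1,2: same thread (B). No race.
Steps 2,3: same thread (B). No race.
Steps 3,4: same thread (B). No race.
Steps 4,5: B(r=x,w=x) vs C(r=y,w=y). No conflict.
Steps 5,6: same thread (C). No race.
Steps 6,7: same thread (C). No race.
Steps 7,8: C(r=-,w=y) vs A(r=x,w=x). No conflict.
Steps 8,9: same thread (A). No race.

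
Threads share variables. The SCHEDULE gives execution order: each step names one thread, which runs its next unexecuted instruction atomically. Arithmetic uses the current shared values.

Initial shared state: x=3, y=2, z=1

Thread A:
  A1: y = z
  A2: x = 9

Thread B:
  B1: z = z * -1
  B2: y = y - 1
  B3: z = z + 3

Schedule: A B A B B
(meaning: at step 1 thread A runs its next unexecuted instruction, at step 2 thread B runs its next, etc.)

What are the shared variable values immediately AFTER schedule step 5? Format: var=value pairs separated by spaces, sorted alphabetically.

Answer: x=9 y=0 z=2

Derivation:
Step 1: thread A executes A1 (y = z). Shared: x=3 y=1 z=1. PCs: A@1 B@0
Step 2: thread B executes B1 (z = z * -1). Shared: x=3 y=1 z=-1. PCs: A@1 B@1
Step 3: thread A executes A2 (x = 9). Shared: x=9 y=1 z=-1. PCs: A@2 B@1
Step 4: thread B executes B2 (y = y - 1). Shared: x=9 y=0 z=-1. PCs: A@2 B@2
Step 5: thread B executes B3 (z = z + 3). Shared: x=9 y=0 z=2. PCs: A@2 B@3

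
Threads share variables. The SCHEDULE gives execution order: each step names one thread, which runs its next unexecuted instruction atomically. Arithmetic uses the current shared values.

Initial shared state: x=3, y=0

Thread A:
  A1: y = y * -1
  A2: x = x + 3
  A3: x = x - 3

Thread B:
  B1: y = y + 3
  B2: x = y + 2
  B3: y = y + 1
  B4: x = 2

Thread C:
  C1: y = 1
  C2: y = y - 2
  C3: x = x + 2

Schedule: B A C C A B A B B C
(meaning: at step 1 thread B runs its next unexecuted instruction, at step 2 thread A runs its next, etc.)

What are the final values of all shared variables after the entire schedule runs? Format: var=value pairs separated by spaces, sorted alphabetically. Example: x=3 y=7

Answer: x=4 y=0

Derivation:
Step 1: thread B executes B1 (y = y + 3). Shared: x=3 y=3. PCs: A@0 B@1 C@0
Step 2: thread A executes A1 (y = y * -1). Shared: x=3 y=-3. PCs: A@1 B@1 C@0
Step 3: thread C executes C1 (y = 1). Shared: x=3 y=1. PCs: A@1 B@1 C@1
Step 4: thread C executes C2 (y = y - 2). Shared: x=3 y=-1. PCs: A@1 B@1 C@2
Step 5: thread A executes A2 (x = x + 3). Shared: x=6 y=-1. PCs: A@2 B@1 C@2
Step 6: thread B executes B2 (x = y + 2). Shared: x=1 y=-1. PCs: A@2 B@2 C@2
Step 7: thread A executes A3 (x = x - 3). Shared: x=-2 y=-1. PCs: A@3 B@2 C@2
Step 8: thread B executes B3 (y = y + 1). Shared: x=-2 y=0. PCs: A@3 B@3 C@2
Step 9: thread B executes B4 (x = 2). Shared: x=2 y=0. PCs: A@3 B@4 C@2
Step 10: thread C executes C3 (x = x + 2). Shared: x=4 y=0. PCs: A@3 B@4 C@3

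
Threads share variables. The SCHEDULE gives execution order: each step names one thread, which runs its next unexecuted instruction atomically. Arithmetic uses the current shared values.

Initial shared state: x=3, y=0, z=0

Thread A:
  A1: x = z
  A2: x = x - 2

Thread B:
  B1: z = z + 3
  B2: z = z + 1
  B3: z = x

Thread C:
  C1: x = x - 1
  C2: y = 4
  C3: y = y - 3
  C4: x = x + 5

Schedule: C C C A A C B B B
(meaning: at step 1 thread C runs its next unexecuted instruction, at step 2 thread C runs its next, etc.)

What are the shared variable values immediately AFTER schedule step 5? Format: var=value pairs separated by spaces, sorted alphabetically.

Step 1: thread C executes C1 (x = x - 1). Shared: x=2 y=0 z=0. PCs: A@0 B@0 C@1
Step 2: thread C executes C2 (y = 4). Shared: x=2 y=4 z=0. PCs: A@0 B@0 C@2
Step 3: thread C executes C3 (y = y - 3). Shared: x=2 y=1 z=0. PCs: A@0 B@0 C@3
Step 4: thread A executes A1 (x = z). Shared: x=0 y=1 z=0. PCs: A@1 B@0 C@3
Step 5: thread A executes A2 (x = x - 2). Shared: x=-2 y=1 z=0. PCs: A@2 B@0 C@3

Answer: x=-2 y=1 z=0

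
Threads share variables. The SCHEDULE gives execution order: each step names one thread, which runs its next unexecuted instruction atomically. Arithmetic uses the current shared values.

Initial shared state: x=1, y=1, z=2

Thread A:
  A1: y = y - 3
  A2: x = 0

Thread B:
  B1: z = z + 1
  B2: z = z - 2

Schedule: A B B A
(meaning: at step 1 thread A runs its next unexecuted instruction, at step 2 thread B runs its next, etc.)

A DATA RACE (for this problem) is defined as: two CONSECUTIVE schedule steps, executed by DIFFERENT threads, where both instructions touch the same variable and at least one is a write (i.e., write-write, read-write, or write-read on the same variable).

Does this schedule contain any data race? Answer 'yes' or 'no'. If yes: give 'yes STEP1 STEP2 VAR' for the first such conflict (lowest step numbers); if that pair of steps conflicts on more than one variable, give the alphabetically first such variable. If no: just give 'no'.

Answer: no

Derivation:
Steps 1,2: A(r=y,w=y) vs B(r=z,w=z). No conflict.
Steps 2,3: same thread (B). No race.
Steps 3,4: B(r=z,w=z) vs A(r=-,w=x). No conflict.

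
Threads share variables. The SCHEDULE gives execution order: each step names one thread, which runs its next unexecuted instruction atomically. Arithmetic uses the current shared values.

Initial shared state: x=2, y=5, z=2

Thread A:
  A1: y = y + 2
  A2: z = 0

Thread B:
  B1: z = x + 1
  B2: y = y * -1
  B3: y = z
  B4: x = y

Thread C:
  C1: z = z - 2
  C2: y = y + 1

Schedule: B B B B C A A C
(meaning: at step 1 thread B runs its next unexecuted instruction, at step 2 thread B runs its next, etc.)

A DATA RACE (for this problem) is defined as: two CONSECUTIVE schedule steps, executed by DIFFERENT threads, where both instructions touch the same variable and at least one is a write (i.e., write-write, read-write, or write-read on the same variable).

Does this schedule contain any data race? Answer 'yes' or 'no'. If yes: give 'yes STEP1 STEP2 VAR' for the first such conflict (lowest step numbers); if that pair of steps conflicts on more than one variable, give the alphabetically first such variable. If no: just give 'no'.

Answer: no

Derivation:
Steps 1,2: same thread (B). No race.
Steps 2,3: same thread (B). No race.
Steps 3,4: same thread (B). No race.
Steps 4,5: B(r=y,w=x) vs C(r=z,w=z). No conflict.
Steps 5,6: C(r=z,w=z) vs A(r=y,w=y). No conflict.
Steps 6,7: same thread (A). No race.
Steps 7,8: A(r=-,w=z) vs C(r=y,w=y). No conflict.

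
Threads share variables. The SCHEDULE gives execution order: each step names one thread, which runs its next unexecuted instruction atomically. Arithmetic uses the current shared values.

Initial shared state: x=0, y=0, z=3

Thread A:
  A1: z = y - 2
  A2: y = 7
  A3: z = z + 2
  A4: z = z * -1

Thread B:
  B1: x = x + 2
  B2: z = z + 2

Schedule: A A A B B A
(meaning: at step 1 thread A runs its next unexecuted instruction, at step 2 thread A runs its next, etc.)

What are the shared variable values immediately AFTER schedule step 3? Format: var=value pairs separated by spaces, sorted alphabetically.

Answer: x=0 y=7 z=0

Derivation:
Step 1: thread A executes A1 (z = y - 2). Shared: x=0 y=0 z=-2. PCs: A@1 B@0
Step 2: thread A executes A2 (y = 7). Shared: x=0 y=7 z=-2. PCs: A@2 B@0
Step 3: thread A executes A3 (z = z + 2). Shared: x=0 y=7 z=0. PCs: A@3 B@0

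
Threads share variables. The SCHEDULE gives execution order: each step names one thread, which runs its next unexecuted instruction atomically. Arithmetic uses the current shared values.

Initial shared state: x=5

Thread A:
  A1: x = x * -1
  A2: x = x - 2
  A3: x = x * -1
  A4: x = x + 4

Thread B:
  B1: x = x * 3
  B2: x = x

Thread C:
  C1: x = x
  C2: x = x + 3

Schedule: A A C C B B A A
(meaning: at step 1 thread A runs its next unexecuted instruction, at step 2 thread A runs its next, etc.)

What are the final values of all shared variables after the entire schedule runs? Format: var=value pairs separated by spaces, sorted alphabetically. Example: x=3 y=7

Step 1: thread A executes A1 (x = x * -1). Shared: x=-5. PCs: A@1 B@0 C@0
Step 2: thread A executes A2 (x = x - 2). Shared: x=-7. PCs: A@2 B@0 C@0
Step 3: thread C executes C1 (x = x). Shared: x=-7. PCs: A@2 B@0 C@1
Step 4: thread C executes C2 (x = x + 3). Shared: x=-4. PCs: A@2 B@0 C@2
Step 5: thread B executes B1 (x = x * 3). Shared: x=-12. PCs: A@2 B@1 C@2
Step 6: thread B executes B2 (x = x). Shared: x=-12. PCs: A@2 B@2 C@2
Step 7: thread A executes A3 (x = x * -1). Shared: x=12. PCs: A@3 B@2 C@2
Step 8: thread A executes A4 (x = x + 4). Shared: x=16. PCs: A@4 B@2 C@2

Answer: x=16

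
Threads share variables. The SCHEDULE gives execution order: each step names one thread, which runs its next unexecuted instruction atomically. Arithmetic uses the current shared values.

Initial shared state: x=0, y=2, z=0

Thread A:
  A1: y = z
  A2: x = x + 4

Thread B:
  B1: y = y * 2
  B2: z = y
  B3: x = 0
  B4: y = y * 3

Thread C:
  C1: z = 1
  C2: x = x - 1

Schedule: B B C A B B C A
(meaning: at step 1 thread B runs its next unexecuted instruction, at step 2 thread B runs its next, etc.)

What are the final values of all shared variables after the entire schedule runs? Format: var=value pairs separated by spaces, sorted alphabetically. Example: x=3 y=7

Answer: x=3 y=3 z=1

Derivation:
Step 1: thread B executes B1 (y = y * 2). Shared: x=0 y=4 z=0. PCs: A@0 B@1 C@0
Step 2: thread B executes B2 (z = y). Shared: x=0 y=4 z=4. PCs: A@0 B@2 C@0
Step 3: thread C executes C1 (z = 1). Shared: x=0 y=4 z=1. PCs: A@0 B@2 C@1
Step 4: thread A executes A1 (y = z). Shared: x=0 y=1 z=1. PCs: A@1 B@2 C@1
Step 5: thread B executes B3 (x = 0). Shared: x=0 y=1 z=1. PCs: A@1 B@3 C@1
Step 6: thread B executes B4 (y = y * 3). Shared: x=0 y=3 z=1. PCs: A@1 B@4 C@1
Step 7: thread C executes C2 (x = x - 1). Shared: x=-1 y=3 z=1. PCs: A@1 B@4 C@2
Step 8: thread A executes A2 (x = x + 4). Shared: x=3 y=3 z=1. PCs: A@2 B@4 C@2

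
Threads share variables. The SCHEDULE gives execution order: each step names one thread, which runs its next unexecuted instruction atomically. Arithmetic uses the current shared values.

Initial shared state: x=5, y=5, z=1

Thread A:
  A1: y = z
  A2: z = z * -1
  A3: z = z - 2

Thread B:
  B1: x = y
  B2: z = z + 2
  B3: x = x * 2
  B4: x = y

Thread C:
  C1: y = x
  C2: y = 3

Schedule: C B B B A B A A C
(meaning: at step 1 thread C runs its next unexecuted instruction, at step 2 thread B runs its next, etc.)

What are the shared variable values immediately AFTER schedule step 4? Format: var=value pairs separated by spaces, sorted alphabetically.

Step 1: thread C executes C1 (y = x). Shared: x=5 y=5 z=1. PCs: A@0 B@0 C@1
Step 2: thread B executes B1 (x = y). Shared: x=5 y=5 z=1. PCs: A@0 B@1 C@1
Step 3: thread B executes B2 (z = z + 2). Shared: x=5 y=5 z=3. PCs: A@0 B@2 C@1
Step 4: thread B executes B3 (x = x * 2). Shared: x=10 y=5 z=3. PCs: A@0 B@3 C@1

Answer: x=10 y=5 z=3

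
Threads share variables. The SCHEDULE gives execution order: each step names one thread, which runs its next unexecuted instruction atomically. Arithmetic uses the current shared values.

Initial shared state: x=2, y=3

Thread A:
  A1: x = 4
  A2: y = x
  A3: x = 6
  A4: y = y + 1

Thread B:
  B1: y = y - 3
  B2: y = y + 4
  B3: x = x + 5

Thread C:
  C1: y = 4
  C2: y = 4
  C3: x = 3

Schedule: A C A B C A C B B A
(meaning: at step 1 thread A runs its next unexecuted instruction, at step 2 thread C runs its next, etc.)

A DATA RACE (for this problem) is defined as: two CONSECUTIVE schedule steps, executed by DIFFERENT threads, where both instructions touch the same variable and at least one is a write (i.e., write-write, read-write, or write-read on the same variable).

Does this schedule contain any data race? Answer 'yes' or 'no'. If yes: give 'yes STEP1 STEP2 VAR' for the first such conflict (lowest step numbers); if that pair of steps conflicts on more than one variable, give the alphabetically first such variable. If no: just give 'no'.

Steps 1,2: A(r=-,w=x) vs C(r=-,w=y). No conflict.
Steps 2,3: C(y = 4) vs A(y = x). RACE on y (W-W).
Steps 3,4: A(y = x) vs B(y = y - 3). RACE on y (W-W).
Steps 4,5: B(y = y - 3) vs C(y = 4). RACE on y (W-W).
Steps 5,6: C(r=-,w=y) vs A(r=-,w=x). No conflict.
Steps 6,7: A(x = 6) vs C(x = 3). RACE on x (W-W).
Steps 7,8: C(r=-,w=x) vs B(r=y,w=y). No conflict.
Steps 8,9: same thread (B). No race.
Steps 9,10: B(r=x,w=x) vs A(r=y,w=y). No conflict.
First conflict at steps 2,3.

Answer: yes 2 3 y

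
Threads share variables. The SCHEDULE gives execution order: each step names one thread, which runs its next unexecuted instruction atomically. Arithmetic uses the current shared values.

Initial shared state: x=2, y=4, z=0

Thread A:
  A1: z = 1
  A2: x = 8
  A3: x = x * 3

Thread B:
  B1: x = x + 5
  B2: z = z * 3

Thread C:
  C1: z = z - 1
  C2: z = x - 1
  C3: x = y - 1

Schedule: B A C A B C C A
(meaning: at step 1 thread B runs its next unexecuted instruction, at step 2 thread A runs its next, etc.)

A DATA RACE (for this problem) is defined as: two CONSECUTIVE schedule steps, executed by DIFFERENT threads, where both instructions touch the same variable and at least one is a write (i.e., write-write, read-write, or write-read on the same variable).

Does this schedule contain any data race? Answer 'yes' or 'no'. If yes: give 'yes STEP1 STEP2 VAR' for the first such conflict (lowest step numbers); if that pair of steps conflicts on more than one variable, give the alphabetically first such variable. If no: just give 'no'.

Steps 1,2: B(r=x,w=x) vs A(r=-,w=z). No conflict.
Steps 2,3: A(z = 1) vs C(z = z - 1). RACE on z (W-W).
Steps 3,4: C(r=z,w=z) vs A(r=-,w=x). No conflict.
Steps 4,5: A(r=-,w=x) vs B(r=z,w=z). No conflict.
Steps 5,6: B(z = z * 3) vs C(z = x - 1). RACE on z (W-W).
Steps 6,7: same thread (C). No race.
Steps 7,8: C(x = y - 1) vs A(x = x * 3). RACE on x (W-W).
First conflict at steps 2,3.

Answer: yes 2 3 z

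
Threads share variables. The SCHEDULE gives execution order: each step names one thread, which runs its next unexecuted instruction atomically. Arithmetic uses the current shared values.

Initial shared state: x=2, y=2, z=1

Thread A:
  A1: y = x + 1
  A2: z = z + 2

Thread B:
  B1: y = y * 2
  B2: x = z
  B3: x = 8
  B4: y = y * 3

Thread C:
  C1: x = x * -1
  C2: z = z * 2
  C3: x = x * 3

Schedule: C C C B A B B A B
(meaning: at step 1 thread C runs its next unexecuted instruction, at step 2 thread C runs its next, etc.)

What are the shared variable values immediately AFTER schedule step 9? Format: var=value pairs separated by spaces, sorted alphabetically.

Answer: x=8 y=-15 z=4

Derivation:
Step 1: thread C executes C1 (x = x * -1). Shared: x=-2 y=2 z=1. PCs: A@0 B@0 C@1
Step 2: thread C executes C2 (z = z * 2). Shared: x=-2 y=2 z=2. PCs: A@0 B@0 C@2
Step 3: thread C executes C3 (x = x * 3). Shared: x=-6 y=2 z=2. PCs: A@0 B@0 C@3
Step 4: thread B executes B1 (y = y * 2). Shared: x=-6 y=4 z=2. PCs: A@0 B@1 C@3
Step 5: thread A executes A1 (y = x + 1). Shared: x=-6 y=-5 z=2. PCs: A@1 B@1 C@3
Step 6: thread B executes B2 (x = z). Shared: x=2 y=-5 z=2. PCs: A@1 B@2 C@3
Step 7: thread B executes B3 (x = 8). Shared: x=8 y=-5 z=2. PCs: A@1 B@3 C@3
Step 8: thread A executes A2 (z = z + 2). Shared: x=8 y=-5 z=4. PCs: A@2 B@3 C@3
Step 9: thread B executes B4 (y = y * 3). Shared: x=8 y=-15 z=4. PCs: A@2 B@4 C@3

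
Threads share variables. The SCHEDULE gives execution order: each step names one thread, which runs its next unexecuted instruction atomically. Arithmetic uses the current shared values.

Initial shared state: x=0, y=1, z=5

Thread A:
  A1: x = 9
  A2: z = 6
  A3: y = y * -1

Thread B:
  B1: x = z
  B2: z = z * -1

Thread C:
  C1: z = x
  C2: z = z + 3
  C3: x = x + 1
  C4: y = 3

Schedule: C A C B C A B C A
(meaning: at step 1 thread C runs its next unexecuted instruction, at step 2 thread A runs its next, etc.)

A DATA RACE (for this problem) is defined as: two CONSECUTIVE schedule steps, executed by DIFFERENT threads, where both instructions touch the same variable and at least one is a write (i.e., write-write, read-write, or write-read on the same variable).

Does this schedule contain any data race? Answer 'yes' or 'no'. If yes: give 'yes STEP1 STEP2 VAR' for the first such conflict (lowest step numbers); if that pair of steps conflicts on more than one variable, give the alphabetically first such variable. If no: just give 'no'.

Steps 1,2: C(z = x) vs A(x = 9). RACE on x (R-W).
Steps 2,3: A(r=-,w=x) vs C(r=z,w=z). No conflict.
Steps 3,4: C(z = z + 3) vs B(x = z). RACE on z (W-R).
Steps 4,5: B(x = z) vs C(x = x + 1). RACE on x (W-W).
Steps 5,6: C(r=x,w=x) vs A(r=-,w=z). No conflict.
Steps 6,7: A(z = 6) vs B(z = z * -1). RACE on z (W-W).
Steps 7,8: B(r=z,w=z) vs C(r=-,w=y). No conflict.
Steps 8,9: C(y = 3) vs A(y = y * -1). RACE on y (W-W).
First conflict at steps 1,2.

Answer: yes 1 2 x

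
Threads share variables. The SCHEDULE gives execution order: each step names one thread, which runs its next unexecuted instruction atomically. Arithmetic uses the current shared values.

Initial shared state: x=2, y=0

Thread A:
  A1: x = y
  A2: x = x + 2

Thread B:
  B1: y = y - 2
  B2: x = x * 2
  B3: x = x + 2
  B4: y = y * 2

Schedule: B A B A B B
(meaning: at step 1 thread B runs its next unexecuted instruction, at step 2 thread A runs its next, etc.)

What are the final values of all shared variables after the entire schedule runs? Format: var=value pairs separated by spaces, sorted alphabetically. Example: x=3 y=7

Answer: x=0 y=-4

Derivation:
Step 1: thread B executes B1 (y = y - 2). Shared: x=2 y=-2. PCs: A@0 B@1
Step 2: thread A executes A1 (x = y). Shared: x=-2 y=-2. PCs: A@1 B@1
Step 3: thread B executes B2 (x = x * 2). Shared: x=-4 y=-2. PCs: A@1 B@2
Step 4: thread A executes A2 (x = x + 2). Shared: x=-2 y=-2. PCs: A@2 B@2
Step 5: thread B executes B3 (x = x + 2). Shared: x=0 y=-2. PCs: A@2 B@3
Step 6: thread B executes B4 (y = y * 2). Shared: x=0 y=-4. PCs: A@2 B@4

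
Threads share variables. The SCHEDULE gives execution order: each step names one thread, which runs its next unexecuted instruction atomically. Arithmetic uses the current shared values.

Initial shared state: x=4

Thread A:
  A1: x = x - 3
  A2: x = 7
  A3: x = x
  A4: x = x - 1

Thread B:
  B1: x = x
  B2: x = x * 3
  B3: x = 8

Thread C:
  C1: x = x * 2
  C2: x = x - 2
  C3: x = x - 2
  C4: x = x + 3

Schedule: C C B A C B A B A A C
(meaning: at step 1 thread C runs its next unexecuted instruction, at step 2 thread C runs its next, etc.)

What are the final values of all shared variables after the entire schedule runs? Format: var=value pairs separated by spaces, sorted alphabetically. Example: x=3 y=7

Step 1: thread C executes C1 (x = x * 2). Shared: x=8. PCs: A@0 B@0 C@1
Step 2: thread C executes C2 (x = x - 2). Shared: x=6. PCs: A@0 B@0 C@2
Step 3: thread B executes B1 (x = x). Shared: x=6. PCs: A@0 B@1 C@2
Step 4: thread A executes A1 (x = x - 3). Shared: x=3. PCs: A@1 B@1 C@2
Step 5: thread C executes C3 (x = x - 2). Shared: x=1. PCs: A@1 B@1 C@3
Step 6: thread B executes B2 (x = x * 3). Shared: x=3. PCs: A@1 B@2 C@3
Step 7: thread A executes A2 (x = 7). Shared: x=7. PCs: A@2 B@2 C@3
Step 8: thread B executes B3 (x = 8). Shared: x=8. PCs: A@2 B@3 C@3
Step 9: thread A executes A3 (x = x). Shared: x=8. PCs: A@3 B@3 C@3
Step 10: thread A executes A4 (x = x - 1). Shared: x=7. PCs: A@4 B@3 C@3
Step 11: thread C executes C4 (x = x + 3). Shared: x=10. PCs: A@4 B@3 C@4

Answer: x=10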